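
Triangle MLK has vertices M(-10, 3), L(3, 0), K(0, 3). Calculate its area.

The Shoelace formula computes the area from vertex coordinates by summing cross products.
For vertices (-10,3), (3,0), (0,3):
Signed sum = -10*0 - 3*3 + 3*3 - 0*0 + 0*3 - -10*3
= -9 + 9 + 30 = 30
Area = (1/2)|30| = 15.

15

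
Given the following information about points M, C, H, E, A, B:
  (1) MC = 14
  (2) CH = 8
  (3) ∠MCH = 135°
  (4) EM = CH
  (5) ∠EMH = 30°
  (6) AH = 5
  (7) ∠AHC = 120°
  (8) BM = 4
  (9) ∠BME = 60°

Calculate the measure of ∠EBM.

From the given relations: EM = CH = 8.
Step 1: By the law of cosines on triangle BME: BE² = 4² + 8² − 2·4·8·cos(60°) = 48, so BE = 4·√3.
Step 2: By the inverse law of cosines on triangle EBM: cos(∠EBM) = ((4·√3)² + 4² − 8²) / (2·4·√3·4) = 0/55.43 = 0, so ∠EBM = 90°.

Therefore, the measure of angle ∠EBM = 90°.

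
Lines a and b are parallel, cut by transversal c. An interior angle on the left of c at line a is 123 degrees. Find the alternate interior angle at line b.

Alternate interior angles are equal: 123 degrees.

123 degrees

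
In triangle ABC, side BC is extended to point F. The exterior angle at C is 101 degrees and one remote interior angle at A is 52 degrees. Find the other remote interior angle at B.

The exterior angle theorem states that an exterior angle equals the sum of the two non-adjacent interior angles.
So 101 = 52 + angle B, which gives angle B = 101 - 52 = 49 degrees.

49 degrees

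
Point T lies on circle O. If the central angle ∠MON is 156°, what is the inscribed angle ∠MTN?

An inscribed angle intercepts an arc from a point on the circle, while the central angle intercepts the same arc from the center.
The inscribed angle is always half the central angle: 156° / 2 = 78°.

78°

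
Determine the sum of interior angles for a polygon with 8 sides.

The sum of interior angles of an n-sided polygon is (n - 2) * 180.
For n = 8: (8 - 2) * 180 = 6 * 180 = 1080 degrees.

1080 degrees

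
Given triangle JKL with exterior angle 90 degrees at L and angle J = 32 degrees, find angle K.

angle K = 90 - 32 = 58 degrees (exterior angle theorem).

58 degrees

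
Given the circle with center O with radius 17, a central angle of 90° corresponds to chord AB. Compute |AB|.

Chord length = 2r sin(θ/2)
= 2 × 17 × sin(90°/2)
= 2 × 17 × sin(45°)
= 17*sqrt(2)

17*sqrt(2)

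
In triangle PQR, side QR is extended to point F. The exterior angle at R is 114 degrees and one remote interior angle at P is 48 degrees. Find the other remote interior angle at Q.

The exterior angle theorem states that an exterior angle equals the sum of the two non-adjacent interior angles.
So 114 = 48 + angle Q, which gives angle Q = 114 - 48 = 66 degrees.

66 degrees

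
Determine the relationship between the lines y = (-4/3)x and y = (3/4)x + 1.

Slope of line 1: m1 = -4/3
Slope of line 2: m2 = 3/4
m1 * m2 = -1, so perpendicular.

Perpendicular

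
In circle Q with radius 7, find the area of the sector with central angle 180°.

The full circle has area πr² = π(7)² = 49*pi.
The sector covers 180° out of 360°, a fraction of 1/2.
Sector area = 49*pi × 1/2 = 49*pi/2.

49*pi/2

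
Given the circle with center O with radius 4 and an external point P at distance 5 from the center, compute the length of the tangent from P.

Let T be the point of tangency. Then OT ⊥ PT (radius ⊥ tangent).
In right triangle OTP: OP² = OT² + PT²
5² = 4² + PT²
PT² = 9, PT = 3

3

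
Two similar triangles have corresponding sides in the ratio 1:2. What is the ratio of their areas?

Area ratio = (side ratio)^2 = (1/2)^2 = 1:4.

1:4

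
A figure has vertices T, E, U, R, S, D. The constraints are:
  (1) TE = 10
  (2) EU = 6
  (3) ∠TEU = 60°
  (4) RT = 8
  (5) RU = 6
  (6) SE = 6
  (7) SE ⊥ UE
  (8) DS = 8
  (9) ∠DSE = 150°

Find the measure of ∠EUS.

Step 1: By the law of cosines on triangle UES: US² = 6² + 6² − 2·6·6·cos(90°) = 72, so US = 6·√2.
Step 2: By the inverse law of cosines on triangle EUS: cos(∠EUS) = (6² + (6·√2)² − 6²) / (2·6·6·√2) = 72/101.82 = 0.7071, so ∠EUS = 45°.

Therefore, the measure of angle ∠EUS = 45°.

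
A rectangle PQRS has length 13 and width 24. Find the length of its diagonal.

Using the Pythagorean theorem:
d² = 13² + 24² = 169 + 576 = 745
d = sqrt(745)

sqrt(745)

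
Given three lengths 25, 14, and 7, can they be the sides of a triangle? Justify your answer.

Check the triangle inequality: 14 + 7 = 21 ≤ 25.
Since the sum of two sides does not exceed the third, no triangle can be formed.

No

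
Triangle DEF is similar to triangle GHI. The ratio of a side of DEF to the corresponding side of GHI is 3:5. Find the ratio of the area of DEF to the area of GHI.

The ratio of areas of similar triangles equals the square of the side ratio.
Side ratio = 3:5
Area ratio = (3/5)^2 = 9/25 = 9:25

9:25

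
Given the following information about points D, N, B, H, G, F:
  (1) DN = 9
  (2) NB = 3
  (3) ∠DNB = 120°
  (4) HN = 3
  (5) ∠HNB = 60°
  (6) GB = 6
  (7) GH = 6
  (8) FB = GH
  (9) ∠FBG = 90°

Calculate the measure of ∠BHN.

Step 1: By the law of cosines on triangle HNB: HB² = 3² + 3² − 2·3·3·cos(60°) = 9, so HB = 3.
Step 2: By the inverse law of cosines on triangle BHN: cos(∠BHN) = (3² + 3² − 3²) / (2·3·3) = 9/18 = 0.5, so ∠BHN = 60°.

Therefore, the measure of angle ∠BHN = 60°.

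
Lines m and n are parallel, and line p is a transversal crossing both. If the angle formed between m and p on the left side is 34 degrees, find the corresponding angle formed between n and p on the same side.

When a transversal crosses parallel lines, angles in the same position at each intersection are called corresponding angles.
These are always equal, so the answer is 34 degrees.

34 degrees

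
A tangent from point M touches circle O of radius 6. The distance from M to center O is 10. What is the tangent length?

The tangent, radius, and line from the external point to the center form a right triangle.
The right angle is where the tangent meets the radius.
By the Pythagorean theorem: tangent² + 6² = 10²
tangent² = 100 - 36 = 64
tangent = 8

8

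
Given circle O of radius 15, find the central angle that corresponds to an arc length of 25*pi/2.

Arc length L = 2πr × θ/360, so θ = 360L / (2πr).
θ = 360 × 25*pi/2 / (2π × 15)
θ = 150°
θ = 150°

150°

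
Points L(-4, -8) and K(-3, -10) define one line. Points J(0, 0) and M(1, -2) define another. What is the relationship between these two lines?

Slope of line 1: m1 = (-10 - -8)/(-3 - -4) = -2/1 = -2
Slope of line 2: m2 = (-2 - 0)/(1 - 0) = -2/1 = -2
Two lines are parallel if and only if they have equal slopes (or both are vertical).
Here m1 = m2 = -2, confirming the lines are parallel.

Parallel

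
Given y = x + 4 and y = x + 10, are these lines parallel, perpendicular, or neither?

Slope of line 1: m1 = 1
Slope of line 2: m2 = 1
m1 = m2, so the lines are parallel.

Parallel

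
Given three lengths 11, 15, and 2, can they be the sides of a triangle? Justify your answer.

No.
The triangle inequality is violated: 11 + 2 = 13 ≤ 15.
These lengths cannot form a triangle.

No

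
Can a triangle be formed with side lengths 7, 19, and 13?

For three segments to close into a triangle, no single side can be as long as the other two combined.
The longest side is 19, and 7 + 13 = 20 > 19.
A triangle can be formed.

Yes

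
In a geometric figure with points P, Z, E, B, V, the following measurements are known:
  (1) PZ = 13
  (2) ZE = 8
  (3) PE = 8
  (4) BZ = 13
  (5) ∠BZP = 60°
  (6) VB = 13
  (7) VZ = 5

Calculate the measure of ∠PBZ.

Step 1: By the law of cosines on triangle BZP: BP² = 13² + 13² − 2·13·13·cos(60°) = 169, so BP = 13.
Step 2: By the inverse law of cosines on triangle PBZ: cos(∠PBZ) = (13² + 13² − 13²) / (2·13·13) = 169/338 = 0.5, so ∠PBZ = 60°.

Therefore, the measure of angle ∠PBZ = 60°.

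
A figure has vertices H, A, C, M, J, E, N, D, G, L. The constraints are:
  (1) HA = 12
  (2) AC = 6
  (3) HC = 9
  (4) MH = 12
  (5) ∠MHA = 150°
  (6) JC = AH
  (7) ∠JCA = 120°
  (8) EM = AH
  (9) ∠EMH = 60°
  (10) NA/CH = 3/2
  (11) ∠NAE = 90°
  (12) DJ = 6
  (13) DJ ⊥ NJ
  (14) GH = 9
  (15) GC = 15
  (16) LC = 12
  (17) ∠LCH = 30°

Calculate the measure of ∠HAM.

Step 1: By the law of cosines on triangle AHM: AM² = 12² + 12² − 2·12·12·cos(150°) = 537.42, so AM ≈ 23.18.
Step 2: By the inverse law of cosines on triangle HAM: cos(∠HAM) = (12² + 23.18² − 12²) / (2·12·23.18) = 537.42/556.37 = 0.9659, so ∠HAM = 15°.

Therefore, the measure of angle ∠HAM = 15°.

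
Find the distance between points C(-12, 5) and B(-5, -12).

d = sqrt((-5 - -12)^2 + (-12 - 5)^2)
d = sqrt(7^2 + -17^2)
d = sqrt(49 + 289)
d = sqrt(338) = 13*sqrt(2)

13*sqrt(2)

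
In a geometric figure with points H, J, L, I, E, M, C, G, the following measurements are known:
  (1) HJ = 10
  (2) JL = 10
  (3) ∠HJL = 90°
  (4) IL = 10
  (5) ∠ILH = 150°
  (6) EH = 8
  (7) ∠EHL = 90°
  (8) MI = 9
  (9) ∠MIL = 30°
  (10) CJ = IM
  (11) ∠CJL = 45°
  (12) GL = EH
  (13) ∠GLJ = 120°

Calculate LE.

Step 1: By the law of cosines on triangle LJH: LH² = 10² + 10² − 2·10·10·cos(90°) = 200, so LH = 10·√2.
Step 2: By the law of cosines on triangle LHE: LE² = (10·√2)² + 8² − 2·10·√2·8·cos(90°) = 264, so LE = 2·√66.

Therefore, the length of LE = 2·√66.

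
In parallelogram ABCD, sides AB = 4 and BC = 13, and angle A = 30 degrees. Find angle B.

Opposite sides of a parallelogram are parallel, so consecutive angles form co-interior angles on a transversal.
Co-interior angles sum to 180°, giving angle B = 180 - 30 = 150 degrees.

150 degrees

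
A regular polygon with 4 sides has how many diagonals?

The number of diagonals in an n-gon is n(n - 3)/2.
For n = 4: 4(4 - 3)/2 = 4 × 1 / 2 = 2.

2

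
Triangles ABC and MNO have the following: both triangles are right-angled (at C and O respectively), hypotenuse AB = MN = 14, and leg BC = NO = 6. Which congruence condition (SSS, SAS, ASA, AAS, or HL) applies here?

The given information matches HL: The hypotenuse and one leg of two right triangles are equal (Hypotenuse-Leg).

HL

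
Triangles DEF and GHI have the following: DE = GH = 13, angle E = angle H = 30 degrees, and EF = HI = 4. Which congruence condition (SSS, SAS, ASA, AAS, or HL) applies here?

The given information matches SAS: Two pairs of corresponding sides and the included angle are equal (Side-Angle-Side).

SAS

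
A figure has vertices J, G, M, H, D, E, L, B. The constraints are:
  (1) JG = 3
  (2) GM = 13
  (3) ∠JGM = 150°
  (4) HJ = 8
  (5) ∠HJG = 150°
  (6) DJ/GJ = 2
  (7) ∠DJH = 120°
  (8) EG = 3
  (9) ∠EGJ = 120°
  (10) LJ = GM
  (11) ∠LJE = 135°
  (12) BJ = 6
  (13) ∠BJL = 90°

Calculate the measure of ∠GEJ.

Step 1: By the law of cosines on triangle EGJ: EJ² = 3² + 3² − 2·3·3·cos(120°) = 27, so EJ = 3·√3.
Step 2: By the inverse law of cosines on triangle GEJ: cos(∠GEJ) = (3² + (3·√3)² − 3²) / (2·3·3·√3) = 27/31.18 = 0.866, so ∠GEJ = 30°.

Therefore, the measure of angle ∠GEJ = 30°.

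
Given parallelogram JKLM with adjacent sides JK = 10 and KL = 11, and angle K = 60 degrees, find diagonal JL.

The diagonal of a parallelogram can be found by treating two adjacent sides and the diagonal as a triangle.
Applying the law of cosines with sides 10, 11 and included angle 60°:
d^2 = 100 + 121 - 220*cos(60°) = 111
d = sqrt(111)

sqrt(111)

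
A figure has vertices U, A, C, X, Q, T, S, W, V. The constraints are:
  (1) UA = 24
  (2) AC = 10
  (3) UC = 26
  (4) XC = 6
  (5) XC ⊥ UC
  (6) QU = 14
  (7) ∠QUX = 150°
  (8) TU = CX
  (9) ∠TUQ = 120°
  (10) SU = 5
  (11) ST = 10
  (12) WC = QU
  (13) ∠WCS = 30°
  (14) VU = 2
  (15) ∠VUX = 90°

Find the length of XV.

Step 1: By the law of cosines on triangle UCX: UX² = 26² + 6² − 2·26·6·cos(90°) = 712, so UX = 2·√178.
Step 2: By the law of cosines on triangle XUV: XV² = (2·√178)² + 2² − 2·2·√178·2·cos(90°) = 716, so XV = 2·√179.

Therefore, the length of XV = 2·√179.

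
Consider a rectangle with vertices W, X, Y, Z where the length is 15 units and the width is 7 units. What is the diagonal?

d = sqrt(15^2 + 7^2) = sqrt(274)

sqrt(274)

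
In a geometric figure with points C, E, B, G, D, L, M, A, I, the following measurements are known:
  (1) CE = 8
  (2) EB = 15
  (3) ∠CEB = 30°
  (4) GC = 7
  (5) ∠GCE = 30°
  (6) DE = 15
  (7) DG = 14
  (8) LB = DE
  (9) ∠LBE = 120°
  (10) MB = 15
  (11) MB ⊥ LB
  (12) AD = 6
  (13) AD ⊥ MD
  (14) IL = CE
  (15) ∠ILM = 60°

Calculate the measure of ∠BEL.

From the given relations: LB = DE = 15.
Step 1: By the law of cosines on triangle EBL: EL² = 15² + 15² − 2·15·15·cos(120°) = 675, so EL = 15·√3.
Step 2: By the inverse law of cosines on triangle BEL: cos(∠BEL) = (15² + (15·√3)² − 15²) / (2·15·15·√3) = 675/779.42 = 0.866, so ∠BEL = 30°.

Therefore, the measure of angle ∠BEL = 30°.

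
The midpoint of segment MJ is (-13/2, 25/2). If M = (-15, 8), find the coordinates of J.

Using the midpoint formula: M = ((x1 + x2)/2, (y1 + y2)/2)
We know M = (-13/2, 25/2) and M = (-15, 8)
For x: -13/2 = (-15 + x2)/2, so x2 = 2*-13/2 - -15 = 2
For y: 25/2 = (8 + y2)/2, so y2 = 2*25/2 - 8 = 17
J = (2, 17)

(2, 17)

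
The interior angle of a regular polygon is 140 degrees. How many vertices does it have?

The exterior angle is the supplement of the interior angle: 180 - 140 = 40 degrees.
Since the exterior angles of any convex polygon sum to 360 degrees, the number of sides is 360 / 40 = 9.

9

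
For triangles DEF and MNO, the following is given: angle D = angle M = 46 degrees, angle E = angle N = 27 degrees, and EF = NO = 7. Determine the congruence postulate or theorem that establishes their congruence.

Consider the given information: angle D = angle M = 46 degrees, angle E = angle N = 27 degrees, and EF = NO = 7
This is not SSS or HL: SSS requires all three pairs of sides, but we don't have that. HL only applies to right triangles with matching hypotenuse and leg.
The correct criterion is AAS. Two pairs of corresponding angles and a non-included side are equal (Angle-Angle-Side).

AAS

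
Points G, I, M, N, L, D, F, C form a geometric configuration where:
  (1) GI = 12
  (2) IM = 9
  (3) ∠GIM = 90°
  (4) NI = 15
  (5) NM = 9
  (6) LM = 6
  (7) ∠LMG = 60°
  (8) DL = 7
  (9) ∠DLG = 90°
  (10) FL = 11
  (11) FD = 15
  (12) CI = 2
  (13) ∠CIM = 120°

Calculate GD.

Step 1: By the law of cosines on triangle GIM: GM² = 12² + 9² − 2·12·9·cos(90°) = 225, so GM = 15.
Step 2: By the law of cosines on triangle LMG: LG² = 6² + 15² − 2·6·15·cos(60°) = 171, so LG = 3·√19.
Step 3: By the law of cosines on triangle GLD: GD² = (3·√19)² + 7² − 2·3·√19·7·cos(90°) = 220, so GD = 2·√55.

Therefore, the length of GD = 2·√55.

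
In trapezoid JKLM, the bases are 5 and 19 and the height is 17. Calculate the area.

Area = (5 + 19) * 17 / 2 = 408 / 2 = 204

204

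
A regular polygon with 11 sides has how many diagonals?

Each of the 11 vertices connects to 8 non-adjacent vertices via diagonals.
Total connections = 11 × 8 = 88, but each diagonal is counted twice.
Number of diagonals = 88 / 2 = 44.

44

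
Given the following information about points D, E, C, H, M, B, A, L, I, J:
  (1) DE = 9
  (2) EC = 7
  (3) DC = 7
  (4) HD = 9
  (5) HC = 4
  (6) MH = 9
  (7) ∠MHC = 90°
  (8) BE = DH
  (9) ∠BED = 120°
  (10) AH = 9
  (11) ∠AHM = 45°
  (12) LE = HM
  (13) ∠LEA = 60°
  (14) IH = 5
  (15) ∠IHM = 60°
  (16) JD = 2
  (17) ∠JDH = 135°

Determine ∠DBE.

From the given relations: BE = DH = 9.
Step 1: By the law of cosines on triangle BED: BD² = 9² + 9² − 2·9·9·cos(120°) = 243, so BD = 9·√3.
Step 2: By the inverse law of cosines on triangle DBE: cos(∠DBE) = ((9·√3)² + 9² − 9²) / (2·9·√3·9) = 243/280.59 = 0.866, so ∠DBE = 30°.

Therefore, the measure of angle ∠DBE = 30°.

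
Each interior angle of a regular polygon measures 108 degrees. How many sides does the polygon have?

The exterior angle is the supplement of the interior angle: 180 - 108 = 72 degrees.
Since the exterior angles of any convex polygon sum to 360 degrees, the number of sides is 360 / 72 = 5.

5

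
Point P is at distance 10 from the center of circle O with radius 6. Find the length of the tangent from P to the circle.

The tangent, radius, and line from the external point to the center form a right triangle.
The right angle is where the tangent meets the radius.
By the Pythagorean theorem: tangent² + 6² = 10²
tangent² = 100 - 36 = 64
tangent = 8

8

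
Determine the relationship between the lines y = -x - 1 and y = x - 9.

Slope of line 1: m1 = -1
Slope of line 2: m2 = 1
Two lines are perpendicular when the product of their slopes is -1 (negative reciprocals).
m1 * m2 = (-1) * (1) = -1, confirming perpendicularity.

Perpendicular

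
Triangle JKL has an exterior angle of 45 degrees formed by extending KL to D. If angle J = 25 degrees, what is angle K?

The exterior angle theorem states that an exterior angle equals the sum of the two non-adjacent interior angles.
So 45 = 25 + angle K, which gives angle K = 45 - 25 = 20 degrees.

20 degrees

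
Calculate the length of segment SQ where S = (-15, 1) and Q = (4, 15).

d = sqrt((19)^2 + (14)^2) = sqrt(557)

sqrt(557)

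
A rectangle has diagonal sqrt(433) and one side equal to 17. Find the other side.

Using the Pythagorean theorem: d^2 = a^2 + b^2
b^2 = d^2 - a^2
b^2 = 433 - 289
b^2 = 144
b = sqrt(144) = 12

12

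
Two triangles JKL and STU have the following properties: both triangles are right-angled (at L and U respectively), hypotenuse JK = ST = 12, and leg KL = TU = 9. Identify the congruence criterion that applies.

Consider the given information: both triangles are right-angled (at L and U respectively), hypotenuse JK = ST = 12, and leg KL = TU = 9
This is not SSS or AAS: SSS requires all three pairs of sides, but we don't have that. AAS requires two angles and a non-included side.
The correct criterion is HL. The hypotenuse and one leg of two right triangles are equal (Hypotenuse-Leg).

HL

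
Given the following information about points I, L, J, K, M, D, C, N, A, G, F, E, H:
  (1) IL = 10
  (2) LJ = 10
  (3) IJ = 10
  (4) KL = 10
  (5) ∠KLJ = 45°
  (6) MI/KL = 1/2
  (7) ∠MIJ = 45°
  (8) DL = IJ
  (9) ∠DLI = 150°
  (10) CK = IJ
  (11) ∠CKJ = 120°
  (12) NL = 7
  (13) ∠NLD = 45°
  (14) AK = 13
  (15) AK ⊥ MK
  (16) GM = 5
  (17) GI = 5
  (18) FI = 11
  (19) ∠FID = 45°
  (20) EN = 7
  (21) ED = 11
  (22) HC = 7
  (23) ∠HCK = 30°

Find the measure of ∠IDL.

From the given relations: DL = IJ = 10.
Step 1: By the law of cosines on triangle DLI: DI² = 10² + 10² − 2·10·10·cos(150°) = 373.21, so DI ≈ 19.32.
Step 2: By the inverse law of cosines on triangle IDL: cos(∠IDL) = (19.32² + 10² − 10²) / (2·19.32·10) = 373.21/386.37 = 0.9659, so ∠IDL = 15°.

Therefore, the measure of angle ∠IDL = 15°.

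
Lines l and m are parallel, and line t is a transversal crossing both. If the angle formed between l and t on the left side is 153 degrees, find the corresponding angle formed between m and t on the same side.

Corresponding angles are equal: 153 degrees.

153 degrees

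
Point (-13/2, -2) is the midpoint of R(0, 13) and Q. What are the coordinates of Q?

Using the midpoint formula: M = ((x1 + x2)/2, (y1 + y2)/2)
We know M = (-13/2, -2) and R = (0, 13)
For x: -13/2 = (0 + x2)/2, so x2 = 2*-13/2 - 0 = -13
For y: -2 = (13 + y2)/2, so y2 = 2*-2 - 13 = -17
Q = (-13, -17)

(-13, -17)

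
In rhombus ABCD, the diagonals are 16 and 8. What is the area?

Area = (16 * 8) / 2 = 128 / 2 = 64

64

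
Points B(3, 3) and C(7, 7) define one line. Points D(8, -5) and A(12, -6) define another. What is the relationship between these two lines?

Slope of line 1: m1 = (7 - 3)/(7 - 3) = 4/4 = 1
Slope of line 2: m2 = (-6 - -5)/(12 - 8) = -1/4 = -1/4
For parallel lines we need equal slopes: 1 != -1/4.
For perpendicular lines we need m1*m2 = -1: (1)(-1/4) = -1/4 != -1.
Since neither condition holds, the lines are neither parallel nor perpendicular.

Neither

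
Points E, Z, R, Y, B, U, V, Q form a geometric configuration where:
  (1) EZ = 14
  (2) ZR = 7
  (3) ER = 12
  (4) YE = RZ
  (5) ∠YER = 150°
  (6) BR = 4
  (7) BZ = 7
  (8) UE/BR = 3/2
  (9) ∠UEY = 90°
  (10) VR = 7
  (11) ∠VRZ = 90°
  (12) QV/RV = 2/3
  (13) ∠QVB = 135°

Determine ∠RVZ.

Step 1: By the law of cosines on triangle VRZ: VZ² = 7² + 7² − 2·7·7·cos(90°) = 98, so VZ = 7·√2.
Step 2: By the inverse law of cosines on triangle RVZ: cos(∠RVZ) = (7² + (7·√2)² − 7²) / (2·7·7·√2) = 98/138.59 = 0.7071, so ∠RVZ = 45°.

Therefore, the measure of angle ∠RVZ = 45°.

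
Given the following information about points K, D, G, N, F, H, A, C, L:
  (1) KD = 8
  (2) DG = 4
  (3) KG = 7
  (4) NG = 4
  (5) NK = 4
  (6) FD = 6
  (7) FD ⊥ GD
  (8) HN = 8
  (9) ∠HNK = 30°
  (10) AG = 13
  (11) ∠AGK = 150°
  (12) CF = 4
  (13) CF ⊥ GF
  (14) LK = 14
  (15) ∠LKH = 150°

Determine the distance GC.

Step 1: By the law of cosines on triangle FDG: FG² = 6² + 4² − 2·6·4·cos(90°) = 52, so FG = 2·√13.
Step 2: By the law of cosines on triangle GFC: GC² = (2·√13)² + 4² − 2·2·√13·4·cos(90°) = 68, so GC = 2·√17.

Therefore, the length of GC = 2·√17.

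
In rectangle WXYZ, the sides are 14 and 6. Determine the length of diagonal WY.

d = sqrt(14^2 + 6^2) = sqrt(232) = 2*sqrt(58)

2*sqrt(58)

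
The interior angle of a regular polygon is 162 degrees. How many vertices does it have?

Each interior angle of a regular n-gon is (n - 2) * 180 / n.
Setting this equal to 162:
(n - 2) * 180 / n = 162
Each exterior angle = 180 - 162 = 18 degrees.
Since exterior angles sum to 360: n = 360 / 18 = 20.

20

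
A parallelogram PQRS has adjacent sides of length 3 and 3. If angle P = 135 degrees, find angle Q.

Opposite sides of a parallelogram are parallel, so consecutive angles form co-interior angles on a transversal.
Co-interior angles sum to 180°, giving angle Q = 180 - 135 = 45 degrees.

45 degrees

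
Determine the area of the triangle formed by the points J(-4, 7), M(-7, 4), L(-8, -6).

Using the Shoelace formula for a triangle:
Area = (1/2)|x0(y1 - y2) + x1(y2 - y0) + x2(y0 - y1)|
Area = (1/2)|-4(4 - -6) + -7(-6 - 7) + -8(7 - 4)|
Area = (1/2)|-40 + 91 + -24|
Area = (1/2)|27|
Area = (1/2)(27)
Area = 27/2

27/2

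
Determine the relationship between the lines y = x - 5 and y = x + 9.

Slope of line 1: m1 = 1
Slope of line 2: m2 = 1
Since m1 = m2 = 1, the lines are parallel.

Parallel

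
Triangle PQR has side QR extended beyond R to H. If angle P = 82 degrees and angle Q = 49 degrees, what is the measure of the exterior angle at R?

Exterior angle = 82 + 49 = 131 degrees (exterior angle theorem).

131 degrees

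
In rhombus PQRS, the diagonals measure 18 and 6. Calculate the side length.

Half-diagonals are 9 and 3. side = sqrt(9^2 + 3^2) = sqrt(90) = 3*sqrt(10)

3*sqrt(10)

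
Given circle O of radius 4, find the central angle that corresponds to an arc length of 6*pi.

Arc length L = 2πr × θ/360, so θ = 360L / (2πr).
θ = 360 × 6*pi / (2π × 4)
θ = 270°
θ = 270°

270°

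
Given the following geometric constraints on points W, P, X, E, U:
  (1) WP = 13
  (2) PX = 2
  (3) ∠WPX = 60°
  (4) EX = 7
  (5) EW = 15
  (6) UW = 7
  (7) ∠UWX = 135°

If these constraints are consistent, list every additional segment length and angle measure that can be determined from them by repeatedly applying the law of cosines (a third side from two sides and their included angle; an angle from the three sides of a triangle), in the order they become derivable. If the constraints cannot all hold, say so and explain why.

The constraints are consistent. Derivable facts, in order:
After 1 step:
- WX = 7·√3
After 2 steps:
- XU ≈ 17.78
- ∠EWX = 27.37°
- ∠EXW = 99.84°
- ∠PWX = 8.21°
- ∠PXW = 111.79°
- ∠WEX = 52.79°
After 3 steps:
- ∠UXW = 16.17°
- ∠WUX = 28.83°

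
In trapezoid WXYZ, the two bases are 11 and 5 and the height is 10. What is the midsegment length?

The midsegment of a trapezoid = (base1 + base2) / 2
midsegment = (11 + 5) / 2
midsegment = 16 / 2
midsegment = 8

8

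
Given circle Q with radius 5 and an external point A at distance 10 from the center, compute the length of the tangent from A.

The tangent, radius, and line from the external point to the center form a right triangle.
The right angle is where the tangent meets the radius.
By the Pythagorean theorem: tangent² + 5² = 10²
tangent² = 100 - 25 = 75
tangent = 5*sqrt(3)

5*sqrt(3)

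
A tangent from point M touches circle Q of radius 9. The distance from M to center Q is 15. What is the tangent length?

The tangent, radius, and line from the external point to the center form a right triangle.
The right angle is where the tangent meets the radius.
By the Pythagorean theorem: tangent² + 9² = 15²
tangent² = 225 - 81 = 144
tangent = 12

12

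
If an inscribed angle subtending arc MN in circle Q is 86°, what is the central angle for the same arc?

By the inscribed angle theorem, the central angle is twice the inscribed angle.
Central angle = 2 × 86° = 172°

172°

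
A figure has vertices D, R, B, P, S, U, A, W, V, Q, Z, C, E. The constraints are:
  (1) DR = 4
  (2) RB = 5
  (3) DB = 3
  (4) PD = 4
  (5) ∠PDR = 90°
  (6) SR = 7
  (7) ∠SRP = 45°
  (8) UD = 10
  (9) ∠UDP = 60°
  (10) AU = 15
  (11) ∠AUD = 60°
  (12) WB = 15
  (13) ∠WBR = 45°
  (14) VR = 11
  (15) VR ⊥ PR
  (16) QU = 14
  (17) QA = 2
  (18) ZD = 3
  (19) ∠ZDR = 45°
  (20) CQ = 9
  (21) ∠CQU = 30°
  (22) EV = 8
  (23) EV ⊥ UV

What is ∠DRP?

Step 1: By the law of cosines on triangle RDP: RP² = 4² + 4² − 2·4·4·cos(90°) = 32, so RP = 4·√2.
Step 2: By the inverse law of cosines on triangle DRP: cos(∠DRP) = (4² + (4·√2)² − 4²) / (2·4·4·√2) = 32/45.25 = 0.7071, so ∠DRP = 45°.

Therefore, the measure of angle ∠DRP = 45°.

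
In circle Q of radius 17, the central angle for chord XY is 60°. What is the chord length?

Drop a perpendicular from the center to the chord, bisecting both the chord and the central angle.
Each half-chord = r sin(θ/2) = 17 sin(30°).
The full chord = 2 × 17 × sin(30°) = 17.

17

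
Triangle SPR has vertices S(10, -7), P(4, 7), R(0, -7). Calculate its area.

Shoelace: Area = (1/2)|10(7--7) + 4(-7--7) + 0(-7-7)| = (1/2)(140) = 70

70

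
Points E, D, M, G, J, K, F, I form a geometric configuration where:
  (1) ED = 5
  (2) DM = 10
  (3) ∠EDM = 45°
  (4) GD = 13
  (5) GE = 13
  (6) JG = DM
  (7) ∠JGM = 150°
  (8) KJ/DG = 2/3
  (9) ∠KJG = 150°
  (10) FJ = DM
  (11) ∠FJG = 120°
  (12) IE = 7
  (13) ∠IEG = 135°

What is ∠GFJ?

From the given relations: FJ = DM = 10; JG = DM = 10.
Step 1: By the law of cosines on triangle FJG: FG² = 10² + 10² − 2·10·10·cos(120°) = 300, so FG = 10·√3.
Step 2: By the inverse law of cosines on triangle GFJ: cos(∠GFJ) = ((10·√3)² + 10² − 10²) / (2·10·√3·10) = 300/346.41 = 0.866, so ∠GFJ = 30°.

Therefore, the measure of angle ∠GFJ = 30°.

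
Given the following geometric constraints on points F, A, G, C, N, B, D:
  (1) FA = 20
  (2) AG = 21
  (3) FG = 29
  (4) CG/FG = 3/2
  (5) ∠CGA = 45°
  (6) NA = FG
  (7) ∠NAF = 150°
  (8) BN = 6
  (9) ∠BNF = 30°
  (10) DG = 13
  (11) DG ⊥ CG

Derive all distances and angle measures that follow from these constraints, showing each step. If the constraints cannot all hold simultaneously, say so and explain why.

The constraints are consistent.

From the given relations:
  CG = 3/2·FG = 3/2·29 ≈ 43.5
  NA = FG = 29

Step 1: From FA = 20, AN = 29, and ∠FAN = 150°, by the law of cosines:
  FN² = FA² + AN² - 2·FA·AN·cos(150°) = 400 + 841 + 1005 = 2246
  FN ≈ 47.39

Step 2: From AG = 21, GC = 43.5, and ∠AGC = 45°, by the law of cosines:
  AC² = AG² + GC² - 2·AG·GC·cos(45°) = 441 + 1892 - 1292 = 1041
  AC ≈ 32.27

Step 3: From CG = 43.5, GD = 13, and ∠CGD = 90°, by the law of cosines:
  CD² = CG² + GD² - 2·CG·GD·cos(90°) = 1892 + 169 - 0 = 2061
  CD ≈ 45.4

Step 4: From FA = 20, FG = 29, AG = 21, by the inverse law of cosines:
  cos(∠AFG) = (FA² + FG² - AG²) / (2·FA·FG)
  ∠AFG = 46.4°

Step 5: From AF = 20, AG = 21, FG = 29, by the inverse law of cosines:
  cos(∠FAG) = (AF² + AG² - FG²) / (2·AF·AG)
  ∠FAG = 90°

Step 6: From GA = 21, GF = 29, AF = 20, by the inverse law of cosines:
  cos(∠AGF) = (GA² + GF² - AF²) / (2·GA·GF)
  ∠AGF = 43.6°

Step 7: From FN = 47.39, NB = 6, and ∠FNB = 30°, by the law of cosines:
  FB² = FN² + NB² - 2·FN·NB·cos(30°) = 2246 + 36 - 492.5 = 1789
  FB ≈ 42.3

Step 8: From FA = 20, FN = 47.39, AN = 29, by the inverse law of cosines:
  cos(∠AFN) = (FA² + FN² - AN²) / (2·FA·FN)
  ∠AFN = 17.82°

Step 9: From AC = 32.27, AG = 21, CG = 43.5, by the inverse law of cosines:
  cos(∠CAG) = (AC² + AG² - CG²) / (2·AC·AG)
  ∠CAG = 107.6°

Step 10: From CA = 32.27, CG = 43.5, AG = 21, by the inverse law of cosines:
  cos(∠ACG) = (CA² + CG² - AG²) / (2·CA·CG)
  ∠ACG = 27.4°

Step 11: From CD = 45.4, CG = 43.5, DG = 13, by the inverse law of cosines:
  cos(∠DCG) = (CD² + CG² - DG²) / (2·CD·CG)
  ∠DCG = 16.64°

Step 12: From NA = 29, NF = 47.39, AF = 20, by the inverse law of cosines:
  cos(∠ANF) = (NA² + NF² - AF²) / (2·NA·NF)
  ∠ANF = 12.18°

Step 13: From DC = 45.4, DG = 13, CG = 43.5, by the inverse law of cosines:
  cos(∠CDG) = (DC² + DG² - CG²) / (2·DC·DG)
  ∠CDG = 73.36°

Step 14: From FB = 42.3, FN = 47.39, BN = 6, by the inverse law of cosines:
  cos(∠BFN) = (FB² + FN² - BN²) / (2·FB·FN)
  ∠BFN = 4.07°

Step 15: From BF = 42.3, BN = 6, FN = 47.39, by the inverse law of cosines:
  cos(∠FBN) = (BF² + BN² - FN²) / (2·BF·BN)
  ∠FBN = 145.93°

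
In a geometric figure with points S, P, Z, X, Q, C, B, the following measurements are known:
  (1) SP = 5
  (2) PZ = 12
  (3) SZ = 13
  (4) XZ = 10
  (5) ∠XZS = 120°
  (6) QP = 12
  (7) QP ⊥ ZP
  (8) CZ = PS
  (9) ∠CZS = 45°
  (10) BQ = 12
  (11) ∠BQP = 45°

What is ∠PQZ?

Step 1: By the law of cosines on triangle QPZ: QZ² = 12² + 12² − 2·12·12·cos(90°) = 288, so QZ = 12·√2.
Step 2: By the inverse law of cosines on triangle PQZ: cos(∠PQZ) = (12² + (12·√2)² − 12²) / (2·12·12·√2) = 288/407.29 = 0.7071, so ∠PQZ = 45°.

Therefore, the measure of angle ∠PQZ = 45°.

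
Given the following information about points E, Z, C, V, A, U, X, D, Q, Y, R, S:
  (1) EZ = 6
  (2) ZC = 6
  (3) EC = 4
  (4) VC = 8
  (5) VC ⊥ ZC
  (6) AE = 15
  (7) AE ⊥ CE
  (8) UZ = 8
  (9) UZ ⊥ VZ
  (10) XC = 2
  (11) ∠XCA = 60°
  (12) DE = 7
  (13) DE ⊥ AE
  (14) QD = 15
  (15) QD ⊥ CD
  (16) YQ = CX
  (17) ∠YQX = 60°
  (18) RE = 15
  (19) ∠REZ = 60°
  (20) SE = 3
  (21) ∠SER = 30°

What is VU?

Step 1: By the law of cosines on triangle ZCV: ZV² = 6² + 8² − 2·6·8·cos(90°) = 100, so ZV = 10.
Step 2: By the law of cosines on triangle VZU: VU² = 10² + 8² − 2·10·8·cos(90°) = 164, so VU = 2·√41.

Therefore, the length of VU = 2·√41.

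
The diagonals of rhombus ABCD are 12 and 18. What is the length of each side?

Half-diagonals are 6 and 9. side = sqrt(6^2 + 9^2) = sqrt(117) = 3*sqrt(13)

3*sqrt(13)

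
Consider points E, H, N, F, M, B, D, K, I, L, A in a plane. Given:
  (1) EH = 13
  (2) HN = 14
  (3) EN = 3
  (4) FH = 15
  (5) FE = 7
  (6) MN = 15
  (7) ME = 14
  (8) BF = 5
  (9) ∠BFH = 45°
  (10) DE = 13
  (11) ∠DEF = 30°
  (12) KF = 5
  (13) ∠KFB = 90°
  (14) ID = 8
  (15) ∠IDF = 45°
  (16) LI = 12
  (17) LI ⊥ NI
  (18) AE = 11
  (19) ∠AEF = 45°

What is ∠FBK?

Step 1: By the law of cosines on triangle BFK: BK² = 5² + 5² − 2·5·5·cos(90°) = 50, so BK = 5·√2.
Step 2: By the inverse law of cosines on triangle FBK: cos(∠FBK) = (5² + (5·√2)² − 5²) / (2·5·5·√2) = 50/70.71 = 0.7071, so ∠FBK = 45°.

Therefore, the measure of angle ∠FBK = 45°.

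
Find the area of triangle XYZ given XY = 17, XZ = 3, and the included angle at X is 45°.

Area = (1/2) * XY * XZ * sin(X)
Area = (1/2) * 17 * 3 * sin(45°)
Area = (1/2) * 17 * 3 * sqrt(2)/2
Area = 51*sqrt(2)/4

51*sqrt(2)/4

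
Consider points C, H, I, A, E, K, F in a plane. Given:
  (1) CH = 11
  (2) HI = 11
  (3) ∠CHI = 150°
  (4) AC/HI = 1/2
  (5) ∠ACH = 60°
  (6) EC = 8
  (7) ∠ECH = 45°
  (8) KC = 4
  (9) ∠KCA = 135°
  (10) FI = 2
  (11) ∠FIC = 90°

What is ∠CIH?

Step 1: By the law of cosines on triangle IHC: IC² = 11² + 11² − 2·11·11·cos(150°) = 451.58, so IC ≈ 21.25.
Step 2: By the inverse law of cosines on triangle CIH: cos(∠CIH) = (21.25² + 11² − 11²) / (2·21.25·11) = 451.58/467.51 = 0.9659, so ∠CIH = 15°.

Therefore, the measure of angle ∠CIH = 15°.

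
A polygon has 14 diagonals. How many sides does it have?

Using d = n(n - 3)/2, we solve 14 = n(n - 3)/2.
So n(n - 3) = 28.
Testing n = 7: 7 * 4 = 28 = 28. Correct.
The polygon has 7 sides.

7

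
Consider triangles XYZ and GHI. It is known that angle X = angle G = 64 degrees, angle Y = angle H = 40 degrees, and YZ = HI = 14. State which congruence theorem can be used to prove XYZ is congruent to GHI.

Consider the given information: angle X = angle G = 64 degrees, angle Y = angle H = 40 degrees, and YZ = HI = 14
This is not SAS or HL: SAS requires two sides and the included angle between them. HL only applies to right triangles with matching hypotenuse and leg.
The correct criterion is AAS. Two pairs of corresponding angles and a non-included side are equal (Angle-Angle-Side).

AAS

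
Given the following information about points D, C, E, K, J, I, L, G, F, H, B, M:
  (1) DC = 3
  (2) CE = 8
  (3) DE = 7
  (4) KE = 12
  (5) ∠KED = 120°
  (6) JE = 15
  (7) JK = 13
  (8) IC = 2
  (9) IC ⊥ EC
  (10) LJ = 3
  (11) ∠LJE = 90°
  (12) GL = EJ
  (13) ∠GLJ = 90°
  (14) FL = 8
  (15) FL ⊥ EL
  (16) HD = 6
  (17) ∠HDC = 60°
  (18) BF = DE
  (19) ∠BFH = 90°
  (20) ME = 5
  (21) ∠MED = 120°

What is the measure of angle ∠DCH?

Step 1: By the law of cosines on triangle CDH: CH² = 3² + 6² − 2·3·6·cos(60°) = 27, so CH = 3·√3.
Step 2: By the inverse law of cosines on triangle DCH: cos(∠DCH) = (3² + (3·√3)² − 6²) / (2·3·3·√3) = 0/31.18 = 0, so ∠DCH = 90°.

Therefore, the measure of angle ∠DCH = 90°.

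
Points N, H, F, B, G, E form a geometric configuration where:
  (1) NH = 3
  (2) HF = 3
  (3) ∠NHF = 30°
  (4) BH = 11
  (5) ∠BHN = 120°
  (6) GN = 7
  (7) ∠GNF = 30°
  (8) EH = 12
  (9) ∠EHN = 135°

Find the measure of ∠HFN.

Step 1: By the law of cosines on triangle FHN: FN² = 3² + 3² − 2·3·3·cos(30°) = 2.41, so FN ≈ 1.55.
Step 2: By the inverse law of cosines on triangle HFN: cos(∠HFN) = (3² + 1.55² − 3²) / (2·3·1.55) = 2.41/9.32 = 0.2588, so ∠HFN = 75°.

Therefore, the measure of angle ∠HFN = 75°.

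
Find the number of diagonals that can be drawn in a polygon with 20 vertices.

Total line segments between 20 vertices = C(20,2) = 190.
Subtract the 20 sides: 190 - 20 = 170 diagonals.

170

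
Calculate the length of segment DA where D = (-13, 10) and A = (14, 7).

d = sqrt((27)^2 + (-3)^2) = sqrt(738) = 3*sqrt(82)

3*sqrt(82)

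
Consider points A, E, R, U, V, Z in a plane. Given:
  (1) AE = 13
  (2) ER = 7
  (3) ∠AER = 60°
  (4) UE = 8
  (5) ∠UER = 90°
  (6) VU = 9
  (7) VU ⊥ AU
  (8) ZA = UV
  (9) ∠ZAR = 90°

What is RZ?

From the given relations: ZA = UV = 9.
Step 1: By the law of cosines on triangle REA: RA² = 7² + 13² − 2·7·13·cos(60°) = 127, so RA = √127.
Step 2: By the law of cosines on triangle RAZ: RZ² = √127² + 9² − 2·√127·9·cos(90°) = 208, so RZ = 4·√13.

Therefore, the length of RZ = 4·√13.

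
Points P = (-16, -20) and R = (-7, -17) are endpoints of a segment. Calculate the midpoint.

M = ((x₁ + x₂)/2, (y₁ + y₂)/2)
= ((-16 + -7)/2, (-20 + -17)/2)
= (-23/2, -37/2) = (-23/2, -37/2)

(-23/2, -37/2)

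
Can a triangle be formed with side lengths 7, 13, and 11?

Sort the sides: 7, 11, 13.
It suffices to check that the sum of the two smallest exceeds the largest:
7 + 11 = 18 > 13. ✓
Yes, a valid triangle can be formed.

Yes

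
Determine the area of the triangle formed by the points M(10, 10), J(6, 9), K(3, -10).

The Shoelace formula computes the area from vertex coordinates by summing cross products.
For vertices (10,10), (6,9), (3,-10):
Signed sum = 10*9 - 6*10 + 6*-10 - 3*9 + 3*10 - 10*-10
= 30 + -87 + 130 = 73
Area = (1/2)|73| = 73/2.

73/2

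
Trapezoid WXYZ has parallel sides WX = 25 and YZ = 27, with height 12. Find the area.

A trapezoid's area equals the midsegment times the height.
The midsegment is (25 + 27) / 2 = 26.
Area = 26 * 12 = 312.

312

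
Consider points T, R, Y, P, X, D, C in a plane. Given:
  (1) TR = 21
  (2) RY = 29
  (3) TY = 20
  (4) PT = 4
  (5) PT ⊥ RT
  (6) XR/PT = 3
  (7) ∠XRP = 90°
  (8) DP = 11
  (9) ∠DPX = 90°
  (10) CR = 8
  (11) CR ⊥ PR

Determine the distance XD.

From the given relations: XR = 3·PT = 3·4 = 12.
Step 1: By the law of cosines on triangle PTR: PR² = 4² + 21² − 2·4·21·cos(90°) = 457, so PR ≈ 21.38.
Step 2: By the law of cosines on triangle XRP: XP² = 12² + 21.38² − 2·12·21.38·cos(90°) = 601, so XP ≈ 24.52.
Step 3: By the law of cosines on triangle XPD: XD² = 24.52² + 11² − 2·24.52·11·cos(90°) = 722, so XD = 19·√2.

Therefore, the length of XD = 19·√2.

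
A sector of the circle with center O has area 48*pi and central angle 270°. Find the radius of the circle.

Sector area A = πr² × θ/360, so r² = 360A / (πθ).
r² = 360 × 48*pi / (π × 270)
r² = 64
r = 8

8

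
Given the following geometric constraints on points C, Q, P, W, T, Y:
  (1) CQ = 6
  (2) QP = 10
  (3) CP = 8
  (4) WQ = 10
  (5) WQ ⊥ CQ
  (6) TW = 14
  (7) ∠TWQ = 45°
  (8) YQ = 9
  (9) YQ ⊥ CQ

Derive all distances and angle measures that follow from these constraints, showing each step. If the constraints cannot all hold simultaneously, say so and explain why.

The constraints are consistent.

Step 1: From CQ = 6, QW = 10, and ∠CQW = 90°, by the law of cosines:
  CW² = CQ² + QW² - 2·CQ·QW·cos(90°) = 36 + 100 - 0 = 136
  CW = 2·√34

Step 2: From CQ = 6, QY = 9, and ∠CQY = 90°, by the law of cosines:
  CY² = CQ² + QY² - 2·CQ·QY·cos(90°) = 36 + 81 - 0 = 117
  CY = 3·√13

Step 3: From QW = 10, WT = 14, and ∠QWT = 45°, by the law of cosines:
  QT² = QW² + WT² - 2·QW·WT·cos(45°) = 100 + 196 - 198 = 98.01
  QT ≈ 9.9

Step 4: From CP = 8, CQ = 6, PQ = 10, by the inverse law of cosines:
  cos(∠PCQ) = (CP² + CQ² - PQ²) / (2·CP·CQ)
  ∠PCQ = 90°

Step 5: From QC = 6, QP = 10, CP = 8, by the inverse law of cosines:
  cos(∠CQP) = (QC² + QP² - CP²) / (2·QC·QP)
  ∠CQP = 53.13°

Step 6: From PC = 8, PQ = 10, CQ = 6, by the inverse law of cosines:
  cos(∠CPQ) = (PC² + PQ² - CQ²) / (2·PC·PQ)
  ∠CPQ = 36.87°

Step 7: From CQ = 6, CW = 2·√34, QW = 10, by the inverse law of cosines:
  cos(∠QCW) = (CQ² + CW² - QW²) / (2·CQ·CW)
  ∠QCW = 59.04°

Step 8: From CQ = 6, CY = 3·√13, QY = 9, by the inverse law of cosines:
  cos(∠QCY) = (CQ² + CY² - QY²) / (2·CQ·CY)
  ∠QCY = 56.31°

Step 9: From QT = 9.9, QW = 10, TW = 14, by the inverse law of cosines:
  cos(∠TQW) = (QT² + QW² - TW²) / (2·QT·QW)
  ∠TQW = 89.42°

Step 10: From WC = 2·√34, WQ = 10, CQ = 6, by the inverse law of cosines:
  cos(∠CWQ) = (WC² + WQ² - CQ²) / (2·WC·WQ)
  ∠CWQ = 30.96°

Step 11: From TQ = 9.9, TW = 14, QW = 10, by the inverse law of cosines:
  cos(∠QTW) = (TQ² + TW² - QW²) / (2·TQ·TW)
  ∠QTW = 45.58°

Step 12: From YC = 3·√13, YQ = 9, CQ = 6, by the inverse law of cosines:
  cos(∠CYQ) = (YC² + YQ² - CQ²) / (2·YC·YQ)
  ∠CYQ = 33.69°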